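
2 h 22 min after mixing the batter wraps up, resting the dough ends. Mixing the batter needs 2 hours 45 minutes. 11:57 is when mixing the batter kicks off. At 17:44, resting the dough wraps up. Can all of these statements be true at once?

Mixing the batter ends at 11:57 + 165 min = 14:42.
Resting the dough ends at 14:42 + 142 min = 17:04.
But resting the dough is also said to end at 17:44 — a 40-minute conflict.

No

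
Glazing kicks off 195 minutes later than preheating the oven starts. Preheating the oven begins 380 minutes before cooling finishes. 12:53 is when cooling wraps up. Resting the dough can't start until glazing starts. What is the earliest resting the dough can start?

Preheating the oven starts at 12:53 − 380 min = 06:33.
Glazing starts at 06:33 + 195 min = 09:48.
Resting the dough is bounded by glazing, so the earliest it can start is 09:48.

09:48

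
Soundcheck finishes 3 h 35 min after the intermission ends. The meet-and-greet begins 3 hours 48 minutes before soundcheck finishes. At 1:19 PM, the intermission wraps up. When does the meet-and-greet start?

Soundcheck ends at 1:19 PM + 215 min = 4:54 PM.
The meet-and-greet starts at 4:54 PM − 228 min = 1:06 PM.

1:06 PM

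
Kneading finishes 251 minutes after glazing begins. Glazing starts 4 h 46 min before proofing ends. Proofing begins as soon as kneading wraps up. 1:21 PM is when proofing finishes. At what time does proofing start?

12:46 PM

Glazing starts at 1:21 PM − 286 min = 8:35 AM.
Kneading ends at 8:35 AM + 251 min = 12:46 PM.
So proofing starts at 12:46 PM.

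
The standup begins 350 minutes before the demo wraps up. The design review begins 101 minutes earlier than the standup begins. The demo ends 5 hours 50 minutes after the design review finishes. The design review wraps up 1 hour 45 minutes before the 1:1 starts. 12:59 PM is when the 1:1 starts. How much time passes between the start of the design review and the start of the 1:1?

206 minutes

The design review ends at 12:59 PM − 105 min = 11:14 AM.
The demo ends at 11:14 AM + 350 min = 5:04 PM.
The standup starts at 5:04 PM − 350 min = 11:14 AM.
The design review starts at 11:14 AM − 101 min = 9:33 AM.
From 9:33 AM to 12:59 PM is 206 minutes.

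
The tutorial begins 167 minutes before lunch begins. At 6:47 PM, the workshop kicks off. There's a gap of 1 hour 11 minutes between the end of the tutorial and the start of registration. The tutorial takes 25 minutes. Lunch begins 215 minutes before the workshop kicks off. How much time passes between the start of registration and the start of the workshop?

4 hours 46 minutes

Lunch starts at 6:47 PM − 215 min = 3:12 PM.
The tutorial starts at 3:12 PM − 167 min = 12:25 PM.
The tutorial ends at 12:25 PM + 25 min = 12:50 PM.
Registration starts at 12:50 PM + 71 min = 2:01 PM.
From 2:01 PM to 6:47 PM is 4 hours 46 minutes.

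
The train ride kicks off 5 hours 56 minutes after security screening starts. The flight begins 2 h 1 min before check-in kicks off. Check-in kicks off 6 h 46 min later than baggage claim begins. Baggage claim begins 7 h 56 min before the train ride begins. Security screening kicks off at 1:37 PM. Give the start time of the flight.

4:22 PM

The train ride starts at 1:37 PM + 356 min = 7:33 PM.
Baggage claim starts at 7:33 PM − 476 min = 11:37 AM.
Check-in starts at 11:37 AM + 406 min = 6:23 PM.
The flight starts at 6:23 PM − 121 min = 4:22 PM.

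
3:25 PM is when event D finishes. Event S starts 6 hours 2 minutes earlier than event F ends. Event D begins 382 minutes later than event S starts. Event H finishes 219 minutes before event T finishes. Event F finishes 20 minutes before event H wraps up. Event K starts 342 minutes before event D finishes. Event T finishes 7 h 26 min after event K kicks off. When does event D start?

Event K starts at 3:25 PM − 342 min = 9:43 AM.
Event T ends at 9:43 AM + 446 min = 5:09 PM.
Event H ends at 5:09 PM − 219 min = 1:30 PM.
Event F ends at 1:30 PM − 20 min = 1:10 PM.
Event S starts at 1:10 PM − 362 min = 7:08 AM.
Event D starts at 7:08 AM + 382 min = 1:30 PM.

1:30 PM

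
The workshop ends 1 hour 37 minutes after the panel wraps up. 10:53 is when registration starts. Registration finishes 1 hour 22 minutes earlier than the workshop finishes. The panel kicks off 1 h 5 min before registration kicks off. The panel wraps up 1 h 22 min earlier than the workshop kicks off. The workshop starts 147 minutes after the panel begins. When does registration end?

11:08

The panel starts at 10:53 − 65 min = 09:48.
The workshop starts at 09:48 + 147 min = 12:15.
The panel ends at 12:15 − 82 min = 10:53.
The workshop ends at 10:53 + 97 min = 12:30.
Registration ends at 12:30 − 82 min = 11:08.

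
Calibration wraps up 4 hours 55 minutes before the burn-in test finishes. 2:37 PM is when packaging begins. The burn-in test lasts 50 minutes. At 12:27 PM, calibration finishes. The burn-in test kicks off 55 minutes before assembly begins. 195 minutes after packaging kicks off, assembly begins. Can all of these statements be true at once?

No

Assembly starts at 2:37 PM + 195 min = 5:52 PM.
The burn-in test starts at 5:52 PM − 55 min = 4:57 PM.
The burn-in test ends at 4:57 PM + 50 min = 5:47 PM.
Calibration ends at 5:47 PM − 295 min = 12:52 PM.
But calibration is also said to end at 12:27 PM — a 25-minute conflict.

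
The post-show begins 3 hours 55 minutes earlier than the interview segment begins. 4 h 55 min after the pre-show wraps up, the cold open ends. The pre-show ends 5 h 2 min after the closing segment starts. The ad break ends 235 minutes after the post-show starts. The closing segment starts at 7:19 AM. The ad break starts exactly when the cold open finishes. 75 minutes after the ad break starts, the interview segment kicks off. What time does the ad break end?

The pre-show ends at 7:19 AM + 302 min = 12:21 PM.
The cold open ends at 12:21 PM + 295 min = 5:16 PM.
So the ad break starts at 5:16 PM.
The interview segment starts at 5:16 PM + 75 min = 6:31 PM.
The post-show starts at 6:31 PM − 235 min = 2:36 PM.
The ad break ends at 2:36 PM + 235 min = 6:31 PM.

6:31 PM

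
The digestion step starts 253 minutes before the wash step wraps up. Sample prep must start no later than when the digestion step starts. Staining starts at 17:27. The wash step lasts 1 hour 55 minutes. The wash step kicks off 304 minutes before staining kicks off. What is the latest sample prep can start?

10:05

The wash step starts at 17:27 − 304 min = 12:23.
The wash step ends at 12:23 + 115 min = 14:18.
The digestion step starts at 14:18 − 253 min = 10:05.
Sample prep is bounded by the digestion step, so the latest it can start is 10:05.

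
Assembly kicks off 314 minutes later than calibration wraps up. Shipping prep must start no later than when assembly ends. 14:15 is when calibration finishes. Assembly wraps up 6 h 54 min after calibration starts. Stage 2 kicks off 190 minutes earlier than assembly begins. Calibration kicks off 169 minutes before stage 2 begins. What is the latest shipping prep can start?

Assembly starts at 14:15 + 314 min = 19:29.
Stage 2 starts at 19:29 − 190 min = 16:19.
Calibration starts at 16:19 − 169 min = 13:30.
Assembly ends at 13:30 + 414 min = 20:24.
Shipping prep is bounded by assembly, so the latest it can start is 20:24.

20:24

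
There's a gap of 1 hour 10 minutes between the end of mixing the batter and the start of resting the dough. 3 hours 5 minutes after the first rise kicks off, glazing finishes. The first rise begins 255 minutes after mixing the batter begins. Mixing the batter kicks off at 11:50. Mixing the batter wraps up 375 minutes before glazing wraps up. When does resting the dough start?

The first rise starts at 11:50 + 255 min = 16:05.
Glazing ends at 16:05 + 185 min = 19:10.
Mixing the batter ends at 19:10 − 375 min = 12:55.
Resting the dough starts at 12:55 + 70 min = 14:05.

14:05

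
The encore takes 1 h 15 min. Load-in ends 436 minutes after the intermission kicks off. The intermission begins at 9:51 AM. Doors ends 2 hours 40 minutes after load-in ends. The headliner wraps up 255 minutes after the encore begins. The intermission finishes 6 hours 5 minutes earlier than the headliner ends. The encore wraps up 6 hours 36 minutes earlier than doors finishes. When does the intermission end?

10:06 AM

Load-in ends at 9:51 AM + 436 min = 5:07 PM.
Doors ends at 5:07 PM + 160 min = 7:47 PM.
The encore ends at 7:47 PM − 396 min = 1:11 PM.
The encore starts at 1:11 PM − 75 min = 11:56 AM.
The headliner ends at 11:56 AM + 255 min = 4:11 PM.
The intermission ends at 4:11 PM − 365 min = 10:06 AM.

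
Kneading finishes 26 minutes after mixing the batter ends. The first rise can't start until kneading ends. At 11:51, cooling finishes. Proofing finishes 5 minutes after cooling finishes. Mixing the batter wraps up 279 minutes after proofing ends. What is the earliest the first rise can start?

Proofing ends at 11:51 + 5 min = 11:56.
Mixing the batter ends at 11:56 + 279 min = 16:35.
Kneading ends at 16:35 + 26 min = 17:01.
The first rise is bounded by kneading, so the earliest it can start is 17:01.

17:01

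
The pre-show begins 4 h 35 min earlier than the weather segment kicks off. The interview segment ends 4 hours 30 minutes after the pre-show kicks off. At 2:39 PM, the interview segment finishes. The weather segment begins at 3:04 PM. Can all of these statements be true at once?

No

The pre-show starts at 3:04 PM − 275 min = 10:29 AM.
The interview segment ends at 10:29 AM + 270 min = 2:59 PM.
But the interview segment is also said to end at 2:39 PM — a 20-minute conflict.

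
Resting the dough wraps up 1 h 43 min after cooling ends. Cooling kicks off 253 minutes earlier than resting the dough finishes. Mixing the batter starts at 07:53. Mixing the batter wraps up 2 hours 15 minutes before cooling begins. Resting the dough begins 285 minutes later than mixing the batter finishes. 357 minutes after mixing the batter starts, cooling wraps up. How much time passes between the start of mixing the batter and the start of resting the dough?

Cooling ends at 07:53 + 357 min = 13:50.
Resting the dough ends at 13:50 + 103 min = 15:33.
Cooling starts at 15:33 − 253 min = 11:20.
Mixing the batter ends at 11:20 − 135 min = 09:05.
Resting the dough starts at 09:05 + 285 min = 13:50.
From 07:53 to 13:50 is 5 h 57 min.

5 h 57 min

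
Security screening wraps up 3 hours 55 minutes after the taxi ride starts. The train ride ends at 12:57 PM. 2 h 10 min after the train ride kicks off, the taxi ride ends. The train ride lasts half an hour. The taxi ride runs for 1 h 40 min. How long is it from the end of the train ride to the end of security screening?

3 h 55 min

The train ride starts at 12:57 PM − 30 min = 12:27 PM.
The taxi ride ends at 12:27 PM + 130 min = 2:37 PM.
The taxi ride starts at 2:37 PM − 100 min = 12:57 PM.
Security screening ends at 12:57 PM + 235 min = 4:52 PM.
From 12:57 PM to 4:52 PM is 3 h 55 min.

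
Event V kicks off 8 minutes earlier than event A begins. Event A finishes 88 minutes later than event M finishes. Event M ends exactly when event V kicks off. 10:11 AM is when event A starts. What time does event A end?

Event V starts at 10:11 AM − 8 min = 10:03 AM.
So event M ends at 10:03 AM.
Event A ends at 10:03 AM + 88 min = 11:31 AM.

11:31 AM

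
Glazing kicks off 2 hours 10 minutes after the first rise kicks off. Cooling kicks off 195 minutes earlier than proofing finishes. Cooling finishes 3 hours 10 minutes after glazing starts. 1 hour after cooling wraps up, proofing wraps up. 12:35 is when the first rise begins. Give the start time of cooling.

Glazing starts at 12:35 + 130 min = 14:45.
Cooling ends at 14:45 + 190 min = 17:55.
Proofing ends at 17:55 + 60 min = 18:55.
Cooling starts at 18:55 − 195 min = 15:40.

15:40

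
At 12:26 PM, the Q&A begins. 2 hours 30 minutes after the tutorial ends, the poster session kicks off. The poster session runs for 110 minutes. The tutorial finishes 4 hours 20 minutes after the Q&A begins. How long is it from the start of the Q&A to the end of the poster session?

The tutorial ends at 12:26 PM + 260 min = 4:46 PM.
The poster session starts at 4:46 PM + 150 min = 7:16 PM.
The poster session ends at 7:16 PM + 110 min = 9:06 PM.
From 12:26 PM to 9:06 PM is 8 hours 40 minutes.

8 hours 40 minutes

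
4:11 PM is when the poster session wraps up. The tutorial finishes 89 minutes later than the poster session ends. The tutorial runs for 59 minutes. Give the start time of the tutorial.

The tutorial ends at 4:11 PM + 89 min = 5:40 PM.
The tutorial starts at 5:40 PM − 59 min = 4:41 PM.

4:41 PM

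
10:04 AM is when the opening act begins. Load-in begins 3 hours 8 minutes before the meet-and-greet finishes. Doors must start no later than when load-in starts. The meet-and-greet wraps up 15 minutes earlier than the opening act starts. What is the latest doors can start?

6:41 AM

The meet-and-greet ends at 10:04 AM − 15 min = 9:49 AM.
Load-in starts at 9:49 AM − 188 min = 6:41 AM.
Doors is bounded by load-in, so the latest it can start is 6:41 AM.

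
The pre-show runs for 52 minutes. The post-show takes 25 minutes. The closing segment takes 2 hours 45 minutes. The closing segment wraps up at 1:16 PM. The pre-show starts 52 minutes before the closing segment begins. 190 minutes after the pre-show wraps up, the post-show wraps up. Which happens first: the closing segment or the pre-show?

the pre-show

The closing segment starts at 1:16 PM − 165 min = 10:31 AM.
The pre-show starts at 10:31 AM − 52 min = 9:39 AM.
The closing segment starts at 10:31 AM and the pre-show starts at 9:39 AM, so the pre-show is first.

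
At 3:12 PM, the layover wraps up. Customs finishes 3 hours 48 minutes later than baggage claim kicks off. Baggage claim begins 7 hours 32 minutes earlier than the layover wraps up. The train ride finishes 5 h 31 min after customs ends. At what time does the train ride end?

4:59 PM

Baggage claim starts at 3:12 PM − 452 min = 7:40 AM.
Customs ends at 7:40 AM + 228 min = 11:28 AM.
The train ride ends at 11:28 AM + 331 min = 4:59 PM.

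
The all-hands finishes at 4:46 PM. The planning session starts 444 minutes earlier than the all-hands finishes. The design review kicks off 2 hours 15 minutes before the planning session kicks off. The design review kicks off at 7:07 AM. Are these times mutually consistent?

Yes

The planning session starts at 4:46 PM − 444 min = 9:22 AM.
The design review starts at 9:22 AM − 135 min = 7:07 AM.
That matches the stated 7:07 AM, so the schedule is consistent.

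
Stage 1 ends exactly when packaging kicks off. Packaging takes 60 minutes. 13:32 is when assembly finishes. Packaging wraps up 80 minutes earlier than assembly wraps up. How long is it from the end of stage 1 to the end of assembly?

140 minutes

Packaging ends at 13:32 − 80 min = 12:12.
Packaging starts at 12:12 − 60 min = 11:12.
So stage 1 ends at 11:12.
From 11:12 to 13:32 is 140 minutes.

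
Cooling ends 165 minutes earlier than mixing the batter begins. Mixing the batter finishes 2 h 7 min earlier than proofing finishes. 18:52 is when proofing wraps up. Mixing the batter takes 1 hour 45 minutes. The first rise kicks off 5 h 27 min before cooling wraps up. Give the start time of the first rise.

06:48

Mixing the batter ends at 18:52 − 127 min = 16:45.
Mixing the batter starts at 16:45 − 105 min = 15:00.
Cooling ends at 15:00 − 165 min = 12:15.
The first rise starts at 12:15 − 327 min = 06:48.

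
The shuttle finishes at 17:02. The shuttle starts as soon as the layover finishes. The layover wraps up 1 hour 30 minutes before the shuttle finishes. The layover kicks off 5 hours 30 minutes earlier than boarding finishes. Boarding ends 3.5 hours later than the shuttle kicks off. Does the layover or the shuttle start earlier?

the layover

The layover ends at 17:02 − 90 min = 15:32.
So the shuttle starts at 15:32.
Boarding ends at 15:32 + 210 min = 19:02.
The layover starts at 19:02 − 330 min = 13:32.
The layover starts at 13:32 and the shuttle starts at 15:32, so the layover is first.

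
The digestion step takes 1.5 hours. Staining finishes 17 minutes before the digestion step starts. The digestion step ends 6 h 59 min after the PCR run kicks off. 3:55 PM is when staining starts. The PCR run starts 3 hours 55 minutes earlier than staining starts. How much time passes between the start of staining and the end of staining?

1 hour 17 minutes

The PCR run starts at 3:55 PM − 235 min = 12:00 PM.
The digestion step ends at 12:00 PM + 419 min = 6:59 PM.
The digestion step starts at 6:59 PM − 90 min = 5:29 PM.
Staining ends at 5:29 PM − 17 min = 5:12 PM.
From 3:55 PM to 5:12 PM is 1 hour 17 minutes.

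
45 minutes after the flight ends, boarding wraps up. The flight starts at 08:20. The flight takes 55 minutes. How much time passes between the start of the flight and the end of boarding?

1 h 40 min

The flight ends at 08:20 + 55 min = 09:15.
Boarding ends at 09:15 + 45 min = 10:00.
From 08:20 to 10:00 is 1 h 40 min.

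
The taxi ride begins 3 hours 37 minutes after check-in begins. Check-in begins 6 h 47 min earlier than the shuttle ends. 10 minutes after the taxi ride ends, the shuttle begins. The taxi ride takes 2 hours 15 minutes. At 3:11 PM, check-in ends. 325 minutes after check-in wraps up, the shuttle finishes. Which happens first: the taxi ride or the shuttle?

The shuttle ends at 3:11 PM + 325 min = 8:36 PM.
Check-in starts at 8:36 PM − 407 min = 1:49 PM.
The taxi ride starts at 1:49 PM + 217 min = 5:26 PM.
The taxi ride ends at 5:26 PM + 135 min = 7:41 PM.
The shuttle starts at 7:41 PM + 10 min = 7:51 PM.
The taxi ride starts at 5:26 PM and the shuttle starts at 7:51 PM, so the taxi ride is first.

the taxi ride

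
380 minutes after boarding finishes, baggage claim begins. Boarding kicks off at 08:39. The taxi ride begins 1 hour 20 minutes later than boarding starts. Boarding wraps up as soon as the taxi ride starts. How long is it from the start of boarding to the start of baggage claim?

7 hours 40 minutes

The taxi ride starts at 08:39 + 80 min = 09:59.
So boarding ends at 09:59.
Baggage claim starts at 09:59 + 380 min = 16:19.
From 08:39 to 16:19 is 7 hours 40 minutes.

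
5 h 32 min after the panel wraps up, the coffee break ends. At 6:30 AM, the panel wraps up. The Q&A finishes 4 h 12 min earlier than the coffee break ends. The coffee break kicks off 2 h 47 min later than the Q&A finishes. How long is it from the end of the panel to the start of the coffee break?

The coffee break ends at 6:30 AM + 332 min = 12:02 PM.
The Q&A ends at 12:02 PM − 252 min = 7:50 AM.
The coffee break starts at 7:50 AM + 167 min = 10:37 AM.
From 6:30 AM to 10:37 AM is 247 minutes.

247 minutes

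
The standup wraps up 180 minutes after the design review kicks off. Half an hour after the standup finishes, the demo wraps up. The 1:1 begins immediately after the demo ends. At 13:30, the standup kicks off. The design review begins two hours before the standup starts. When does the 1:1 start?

The design review starts at 13:30 − 120 min = 11:30.
The standup ends at 11:30 + 180 min = 14:30.
The demo ends at 14:30 + 30 min = 15:00.
So the 1:1 starts at 15:00.

15:00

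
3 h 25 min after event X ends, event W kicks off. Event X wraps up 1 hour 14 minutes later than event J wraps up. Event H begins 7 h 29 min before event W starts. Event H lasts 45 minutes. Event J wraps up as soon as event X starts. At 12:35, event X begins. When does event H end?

10:30

Event J ends at 12:35.
Event X ends at 12:35 + 74 min = 13:49.
Event W starts at 13:49 + 205 min = 17:14.
Event H starts at 17:14 − 449 min = 09:45.
Event H ends at 09:45 + 45 min = 10:30.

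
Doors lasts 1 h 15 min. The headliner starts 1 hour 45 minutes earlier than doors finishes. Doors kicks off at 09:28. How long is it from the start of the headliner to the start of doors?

half an hour

Doors ends at 09:28 + 75 min = 10:43.
The headliner starts at 10:43 − 105 min = 08:58.
From 08:58 to 09:28 is half an hour.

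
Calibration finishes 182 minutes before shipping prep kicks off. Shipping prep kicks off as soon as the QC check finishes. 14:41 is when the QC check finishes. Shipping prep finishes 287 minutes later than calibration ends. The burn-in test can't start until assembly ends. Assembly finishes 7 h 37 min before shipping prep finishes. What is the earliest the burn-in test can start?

08:49

Shipping prep starts at 14:41.
Calibration ends at 14:41 − 182 min = 11:39.
Shipping prep ends at 11:39 + 287 min = 16:26.
Assembly ends at 16:26 − 457 min = 08:49.
The burn-in test is bounded by assembly, so the earliest it can start is 08:49.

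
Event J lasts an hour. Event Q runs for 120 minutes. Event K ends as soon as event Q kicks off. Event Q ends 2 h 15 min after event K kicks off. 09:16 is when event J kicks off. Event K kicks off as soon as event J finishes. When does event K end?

10:31

Event J ends at 09:16 + 60 min = 10:16.
So event K starts at 10:16.
Event Q ends at 10:16 + 135 min = 12:31.
Event Q starts at 12:31 − 120 min = 10:31.
So event K ends at 10:31.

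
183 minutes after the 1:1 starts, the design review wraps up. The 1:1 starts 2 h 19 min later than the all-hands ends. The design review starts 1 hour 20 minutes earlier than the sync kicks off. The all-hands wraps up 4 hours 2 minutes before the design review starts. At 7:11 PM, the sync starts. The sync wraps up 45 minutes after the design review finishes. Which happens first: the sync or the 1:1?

the 1:1

The design review starts at 7:11 PM − 80 min = 5:51 PM.
The all-hands ends at 5:51 PM − 242 min = 1:49 PM.
The 1:1 starts at 1:49 PM + 139 min = 4:08 PM.
The sync starts at 7:11 PM and the 1:1 starts at 4:08 PM, so the 1:1 is first.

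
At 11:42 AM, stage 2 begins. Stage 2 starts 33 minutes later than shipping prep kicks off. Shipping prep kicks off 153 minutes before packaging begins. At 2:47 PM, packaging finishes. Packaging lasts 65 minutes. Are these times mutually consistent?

Yes

Packaging starts at 2:47 PM − 65 min = 1:42 PM.
Shipping prep starts at 1:42 PM − 153 min = 11:09 AM.
Stage 2 starts at 11:09 AM + 33 min = 11:42 AM.
That matches the stated 11:42 AM, so the schedule is consistent.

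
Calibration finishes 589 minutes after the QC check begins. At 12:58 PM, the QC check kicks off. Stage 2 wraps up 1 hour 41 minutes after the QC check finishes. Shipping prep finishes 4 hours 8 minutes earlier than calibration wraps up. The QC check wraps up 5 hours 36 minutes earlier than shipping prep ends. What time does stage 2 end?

2:44 PM

Calibration ends at 12:58 PM + 589 min = 10:47 PM.
Shipping prep ends at 10:47 PM − 248 min = 6:39 PM.
The QC check ends at 6:39 PM − 336 min = 1:03 PM.
Stage 2 ends at 1:03 PM + 101 min = 2:44 PM.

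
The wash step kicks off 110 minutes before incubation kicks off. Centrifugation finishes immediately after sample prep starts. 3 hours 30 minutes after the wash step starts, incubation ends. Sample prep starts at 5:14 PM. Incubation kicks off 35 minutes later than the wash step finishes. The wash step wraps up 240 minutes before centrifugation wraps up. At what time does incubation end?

Centrifugation ends at 5:14 PM.
The wash step ends at 5:14 PM − 240 min = 1:14 PM.
Incubation starts at 1:14 PM + 35 min = 1:49 PM.
The wash step starts at 1:49 PM − 110 min = 11:59 AM.
Incubation ends at 11:59 AM + 210 min = 3:29 PM.

3:29 PM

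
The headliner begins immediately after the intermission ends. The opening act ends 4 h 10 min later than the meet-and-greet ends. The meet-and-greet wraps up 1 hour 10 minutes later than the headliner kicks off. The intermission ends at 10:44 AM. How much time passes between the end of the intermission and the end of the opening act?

The headliner starts at 10:44 AM.
The meet-and-greet ends at 10:44 AM + 70 min = 11:54 AM.
The opening act ends at 11:54 AM + 250 min = 4:04 PM.
From 10:44 AM to 4:04 PM is 5 h 20 min.

5 h 20 min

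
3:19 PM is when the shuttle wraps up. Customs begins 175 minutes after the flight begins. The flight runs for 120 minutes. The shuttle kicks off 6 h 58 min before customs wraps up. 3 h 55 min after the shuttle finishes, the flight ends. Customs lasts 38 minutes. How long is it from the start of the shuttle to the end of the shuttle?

The flight ends at 3:19 PM + 235 min = 7:14 PM.
The flight starts at 7:14 PM − 120 min = 5:14 PM.
Customs starts at 5:14 PM + 175 min = 8:09 PM.
Customs ends at 8:09 PM + 38 min = 8:47 PM.
The shuttle starts at 8:47 PM − 418 min = 1:49 PM.
From 1:49 PM to 3:19 PM is 1 h 30 min.

1 h 30 min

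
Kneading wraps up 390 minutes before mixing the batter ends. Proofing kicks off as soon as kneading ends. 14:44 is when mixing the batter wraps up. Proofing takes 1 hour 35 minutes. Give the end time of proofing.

09:49

Kneading ends at 14:44 − 390 min = 08:14.
So proofing starts at 08:14.
Proofing ends at 08:14 + 95 min = 09:49.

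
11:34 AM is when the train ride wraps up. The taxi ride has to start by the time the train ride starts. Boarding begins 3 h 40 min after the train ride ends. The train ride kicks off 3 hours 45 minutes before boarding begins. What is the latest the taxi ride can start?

11:29 AM

Boarding starts at 11:34 AM + 220 min = 3:14 PM.
The train ride starts at 3:14 PM − 225 min = 11:29 AM.
The taxi ride is bounded by the train ride, so the latest it can start is 11:29 AM.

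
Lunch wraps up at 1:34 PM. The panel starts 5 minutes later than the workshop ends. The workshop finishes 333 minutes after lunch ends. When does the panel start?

7:12 PM

The workshop ends at 1:34 PM + 333 min = 7:07 PM.
The panel starts at 7:07 PM + 5 min = 7:12 PM.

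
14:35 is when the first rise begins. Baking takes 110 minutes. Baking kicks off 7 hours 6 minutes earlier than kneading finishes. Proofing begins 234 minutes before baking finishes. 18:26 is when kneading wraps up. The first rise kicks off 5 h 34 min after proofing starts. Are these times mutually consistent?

Baking starts at 18:26 − 426 min = 11:20.
Baking ends at 11:20 + 110 min = 13:10.
Proofing starts at 13:10 − 234 min = 09:16.
The first rise starts at 09:16 + 334 min = 14:50.
But the first rise is also said to start at 14:35 — a 15-minute conflict.

No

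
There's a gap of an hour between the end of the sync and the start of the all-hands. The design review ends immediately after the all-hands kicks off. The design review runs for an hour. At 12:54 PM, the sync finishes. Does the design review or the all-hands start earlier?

the design review

The all-hands starts at 12:54 PM + 60 min = 1:54 PM.
So the design review ends at 1:54 PM.
The design review starts at 1:54 PM − 60 min = 12:54 PM.
The design review starts at 12:54 PM and the all-hands starts at 1:54 PM, so the design review is first.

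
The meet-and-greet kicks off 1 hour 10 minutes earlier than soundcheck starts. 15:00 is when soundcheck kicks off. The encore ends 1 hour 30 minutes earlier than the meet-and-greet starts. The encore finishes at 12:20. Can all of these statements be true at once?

Yes

The meet-and-greet starts at 15:00 − 70 min = 13:50.
The encore ends at 13:50 − 90 min = 12:20.
That matches the stated 12:20, so the schedule is consistent.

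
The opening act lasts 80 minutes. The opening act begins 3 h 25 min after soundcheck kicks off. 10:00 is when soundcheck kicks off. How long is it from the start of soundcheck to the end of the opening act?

285 minutes

The opening act starts at 10:00 + 205 min = 13:25.
The opening act ends at 13:25 + 80 min = 14:45.
From 10:00 to 14:45 is 285 minutes.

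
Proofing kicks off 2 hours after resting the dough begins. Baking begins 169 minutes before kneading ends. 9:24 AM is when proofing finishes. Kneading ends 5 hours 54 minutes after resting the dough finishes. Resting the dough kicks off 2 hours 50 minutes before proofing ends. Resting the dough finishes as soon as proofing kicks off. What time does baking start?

11:39 AM

Resting the dough starts at 9:24 AM − 170 min = 6:34 AM.
Proofing starts at 6:34 AM + 120 min = 8:34 AM.
So resting the dough ends at 8:34 AM.
Kneading ends at 8:34 AM + 354 min = 2:28 PM.
Baking starts at 2:28 PM − 169 min = 11:39 AM.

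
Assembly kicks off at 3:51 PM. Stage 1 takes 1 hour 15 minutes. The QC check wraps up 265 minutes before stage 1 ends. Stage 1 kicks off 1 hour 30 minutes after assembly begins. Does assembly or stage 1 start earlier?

assembly

Stage 1 starts at 3:51 PM + 90 min = 5:21 PM.
Assembly starts at 3:51 PM and stage 1 starts at 5:21 PM, so assembly is first.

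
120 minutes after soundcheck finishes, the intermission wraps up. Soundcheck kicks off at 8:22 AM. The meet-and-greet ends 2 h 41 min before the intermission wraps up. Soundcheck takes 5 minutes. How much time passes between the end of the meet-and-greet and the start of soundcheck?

Soundcheck ends at 8:22 AM + 5 min = 8:27 AM.
The intermission ends at 8:27 AM + 120 min = 10:27 AM.
The meet-and-greet ends at 10:27 AM − 161 min = 7:46 AM.
From 7:46 AM to 8:22 AM is 36 minutes.

36 minutes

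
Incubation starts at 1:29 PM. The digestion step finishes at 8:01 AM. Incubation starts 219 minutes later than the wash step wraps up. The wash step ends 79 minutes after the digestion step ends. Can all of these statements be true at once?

No

The wash step ends at 8:01 AM + 79 min = 9:20 AM.
Incubation starts at 9:20 AM + 219 min = 12:59 PM.
But incubation is also said to start at 1:29 PM — a 30-minute conflict.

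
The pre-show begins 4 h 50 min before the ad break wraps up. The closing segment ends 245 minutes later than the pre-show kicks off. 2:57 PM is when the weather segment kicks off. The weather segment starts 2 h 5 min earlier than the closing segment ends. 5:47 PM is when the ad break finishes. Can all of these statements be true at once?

The pre-show starts at 5:47 PM − 290 min = 12:57 PM.
The closing segment ends at 12:57 PM + 245 min = 5:02 PM.
The weather segment starts at 5:02 PM − 125 min = 2:57 PM.
That matches the stated 2:57 PM, so the schedule is consistent.

Yes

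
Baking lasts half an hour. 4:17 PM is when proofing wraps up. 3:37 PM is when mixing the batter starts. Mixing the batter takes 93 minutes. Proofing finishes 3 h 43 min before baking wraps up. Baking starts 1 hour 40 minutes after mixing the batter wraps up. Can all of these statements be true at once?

Mixing the batter ends at 3:37 PM + 93 min = 5:10 PM.
Baking starts at 5:10 PM + 100 min = 6:50 PM.
Baking ends at 6:50 PM + 30 min = 7:20 PM.
Proofing ends at 7:20 PM − 223 min = 3:37 PM.
But proofing is also said to end at 4:17 PM — a 40-minute conflict.

No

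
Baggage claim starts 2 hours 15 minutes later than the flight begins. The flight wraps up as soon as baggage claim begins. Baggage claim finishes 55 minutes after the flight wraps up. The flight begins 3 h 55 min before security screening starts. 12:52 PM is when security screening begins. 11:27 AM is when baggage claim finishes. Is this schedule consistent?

No

The flight starts at 12:52 PM − 235 min = 8:57 AM.
Baggage claim starts at 8:57 AM + 135 min = 11:12 AM.
So the flight ends at 11:12 AM.
Baggage claim ends at 11:12 AM + 55 min = 12:07 PM.
But baggage claim is also said to end at 11:27 AM — a 40-minute conflict.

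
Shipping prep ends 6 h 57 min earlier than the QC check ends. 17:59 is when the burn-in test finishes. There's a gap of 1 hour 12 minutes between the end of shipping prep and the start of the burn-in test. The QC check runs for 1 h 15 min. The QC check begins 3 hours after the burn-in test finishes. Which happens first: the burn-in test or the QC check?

the burn-in test

The QC check starts at 17:59 + 180 min = 20:59.
The QC check ends at 20:59 + 75 min = 22:14.
Shipping prep ends at 22:14 − 417 min = 15:17.
The burn-in test starts at 15:17 + 72 min = 16:29.
The burn-in test starts at 16:29 and the QC check starts at 20:59, so the burn-in test is first.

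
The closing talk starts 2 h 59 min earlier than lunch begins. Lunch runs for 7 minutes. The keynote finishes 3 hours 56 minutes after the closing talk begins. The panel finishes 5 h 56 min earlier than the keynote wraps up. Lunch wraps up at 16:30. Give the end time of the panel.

11:24

Lunch starts at 16:30 − 7 min = 16:23.
The closing talk starts at 16:23 − 179 min = 13:24.
The keynote ends at 13:24 + 236 min = 17:20.
The panel ends at 17:20 − 356 min = 11:24.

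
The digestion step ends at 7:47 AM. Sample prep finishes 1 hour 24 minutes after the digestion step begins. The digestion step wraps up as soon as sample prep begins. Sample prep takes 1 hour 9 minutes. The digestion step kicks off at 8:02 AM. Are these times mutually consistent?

Sample prep ends at 8:02 AM + 84 min = 9:26 AM.
Sample prep starts at 9:26 AM − 69 min = 8:17 AM.
So the digestion step ends at 8:17 AM.
But the digestion step is also said to end at 7:47 AM — a 30-minute conflict.

No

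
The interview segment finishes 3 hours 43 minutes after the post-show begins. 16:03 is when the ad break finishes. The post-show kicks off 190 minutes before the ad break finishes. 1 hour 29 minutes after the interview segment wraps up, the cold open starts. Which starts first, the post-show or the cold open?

the post-show

The post-show starts at 16:03 − 190 min = 12:53.
The interview segment ends at 12:53 + 223 min = 16:36.
The cold open starts at 16:36 + 89 min = 18:05.
The post-show starts at 12:53 and the cold open starts at 18:05, so the post-show is first.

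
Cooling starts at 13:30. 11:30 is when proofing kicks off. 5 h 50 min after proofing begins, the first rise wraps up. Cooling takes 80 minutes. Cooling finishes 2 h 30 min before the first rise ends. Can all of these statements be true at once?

The first rise ends at 11:30 + 350 min = 17:20.
Cooling ends at 17:20 − 150 min = 14:50.
Cooling starts at 14:50 − 80 min = 13:30.
That matches the stated 13:30, so the schedule is consistent.

Yes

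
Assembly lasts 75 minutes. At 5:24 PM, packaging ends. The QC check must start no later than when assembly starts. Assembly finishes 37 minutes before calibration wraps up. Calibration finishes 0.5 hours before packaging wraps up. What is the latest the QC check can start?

3:02 PM

Calibration ends at 5:24 PM − 30 min = 4:54 PM.
Assembly ends at 4:54 PM − 37 min = 4:17 PM.
Assembly starts at 4:17 PM − 75 min = 3:02 PM.
The QC check is bounded by assembly, so the latest it can start is 3:02 PM.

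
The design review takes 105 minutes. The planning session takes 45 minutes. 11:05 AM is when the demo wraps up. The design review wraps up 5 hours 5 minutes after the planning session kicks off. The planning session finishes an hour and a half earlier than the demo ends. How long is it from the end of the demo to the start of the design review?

The planning session ends at 11:05 AM − 90 min = 9:35 AM.
The planning session starts at 9:35 AM − 45 min = 8:50 AM.
The design review ends at 8:50 AM + 305 min = 1:55 PM.
The design review starts at 1:55 PM − 105 min = 12:10 PM.
From 11:05 AM to 12:10 PM is 1 hour 5 minutes.

1 hour 5 minutes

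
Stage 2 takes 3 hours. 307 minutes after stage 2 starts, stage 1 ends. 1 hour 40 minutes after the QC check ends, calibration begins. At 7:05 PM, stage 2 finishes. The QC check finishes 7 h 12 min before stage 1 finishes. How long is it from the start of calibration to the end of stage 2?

205 minutes

Stage 2 starts at 7:05 PM − 180 min = 4:05 PM.
Stage 1 ends at 4:05 PM + 307 min = 9:12 PM.
The QC check ends at 9:12 PM − 432 min = 2:00 PM.
Calibration starts at 2:00 PM + 100 min = 3:40 PM.
From 3:40 PM to 7:05 PM is 205 minutes.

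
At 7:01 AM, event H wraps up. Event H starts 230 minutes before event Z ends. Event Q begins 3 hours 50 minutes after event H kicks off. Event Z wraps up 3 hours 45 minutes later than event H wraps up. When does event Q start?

10:46 AM

Event Z ends at 7:01 AM + 225 min = 10:46 AM.
Event H starts at 10:46 AM − 230 min = 6:56 AM.
Event Q starts at 6:56 AM + 230 min = 10:46 AM.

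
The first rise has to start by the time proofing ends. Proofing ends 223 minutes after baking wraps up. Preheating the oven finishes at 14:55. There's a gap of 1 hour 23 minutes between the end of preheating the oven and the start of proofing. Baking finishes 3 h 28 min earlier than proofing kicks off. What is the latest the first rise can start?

Proofing starts at 14:55 + 83 min = 16:18.
Baking ends at 16:18 − 208 min = 12:50.
Proofing ends at 12:50 + 223 min = 16:33.
The first rise is bounded by proofing, so the latest it can start is 16:33.

16:33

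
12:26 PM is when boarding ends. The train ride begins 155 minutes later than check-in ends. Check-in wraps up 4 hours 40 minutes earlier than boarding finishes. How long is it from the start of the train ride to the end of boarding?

Check-in ends at 12:26 PM − 280 min = 7:46 AM.
The train ride starts at 7:46 AM + 155 min = 10:21 AM.
From 10:21 AM to 12:26 PM is 2 h 5 min.

2 h 5 min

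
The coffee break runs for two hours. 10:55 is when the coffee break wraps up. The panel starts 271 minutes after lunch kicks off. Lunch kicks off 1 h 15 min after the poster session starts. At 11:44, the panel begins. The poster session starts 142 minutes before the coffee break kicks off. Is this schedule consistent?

No

The coffee break starts at 10:55 − 120 min = 08:55.
The poster session starts at 08:55 − 142 min = 06:33.
Lunch starts at 06:33 + 75 min = 07:48.
The panel starts at 07:48 + 271 min = 12:19.
But the panel is also said to start at 11:44 — a 35-minute conflict.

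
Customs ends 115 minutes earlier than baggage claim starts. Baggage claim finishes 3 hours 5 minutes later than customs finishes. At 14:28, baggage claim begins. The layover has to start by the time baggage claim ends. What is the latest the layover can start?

Customs ends at 14:28 − 115 min = 12:33.
Baggage claim ends at 12:33 + 185 min = 15:38.
The layover is bounded by baggage claim, so the latest it can start is 15:38.

15:38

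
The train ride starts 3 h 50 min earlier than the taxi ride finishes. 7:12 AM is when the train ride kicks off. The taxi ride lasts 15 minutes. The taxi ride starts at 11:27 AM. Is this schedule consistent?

No

The taxi ride ends at 11:27 AM + 15 min = 11:42 AM.
The train ride starts at 11:42 AM − 230 min = 7:52 AM.
But the train ride is also said to start at 7:12 AM — a 40-minute conflict.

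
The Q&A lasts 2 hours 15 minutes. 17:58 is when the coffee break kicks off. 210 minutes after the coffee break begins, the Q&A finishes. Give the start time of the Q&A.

19:13

The Q&A ends at 17:58 + 210 min = 21:28.
The Q&A starts at 21:28 − 135 min = 19:13.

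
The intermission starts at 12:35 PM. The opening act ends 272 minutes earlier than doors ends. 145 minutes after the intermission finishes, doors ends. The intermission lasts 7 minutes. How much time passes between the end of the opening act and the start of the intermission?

120 minutes

The intermission ends at 12:35 PM + 7 min = 12:42 PM.
Doors ends at 12:42 PM + 145 min = 3:07 PM.
The opening act ends at 3:07 PM − 272 min = 10:35 AM.
From 10:35 AM to 12:35 PM is 120 minutes.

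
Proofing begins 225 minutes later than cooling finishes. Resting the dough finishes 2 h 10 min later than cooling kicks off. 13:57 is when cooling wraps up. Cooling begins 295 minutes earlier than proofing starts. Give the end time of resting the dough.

14:57

Proofing starts at 13:57 + 225 min = 17:42.
Cooling starts at 17:42 − 295 min = 12:47.
Resting the dough ends at 12:47 + 130 min = 14:57.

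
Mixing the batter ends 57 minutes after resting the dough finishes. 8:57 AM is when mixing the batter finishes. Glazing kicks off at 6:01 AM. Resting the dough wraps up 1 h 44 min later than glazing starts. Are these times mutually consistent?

No

Resting the dough ends at 6:01 AM + 104 min = 7:45 AM.
Mixing the batter ends at 7:45 AM + 57 min = 8:42 AM.
But mixing the batter is also said to end at 8:57 AM — a 15-minute conflict.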